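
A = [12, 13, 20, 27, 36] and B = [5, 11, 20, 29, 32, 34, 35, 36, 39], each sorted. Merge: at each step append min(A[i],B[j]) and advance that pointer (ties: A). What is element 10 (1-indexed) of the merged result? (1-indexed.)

i=1 j=1: A[i]=12>B[j]=5 take 5, j++
i=1 j=2: A[i]=12>B[j]=11 take 11, j++
i=1 j=3: A[i]=12<=B[j]=20 take 12, i++
i=2 j=3: A[i]=13<=B[j]=20 take 13, i++
i=3 j=3: A[i]=20<=B[j]=20 take 20, i++
i=4 j=3: A[i]=27>B[j]=20 take 20, j++
i=4 j=4: A[i]=27<=B[j]=29 take 27, i++
i=5 j=4: A[i]=36>B[j]=29 take 29, j++
i=5 j=5: A[i]=36>B[j]=32 take 32, j++
i=5 j=6: A[i]=36>B[j]=34 take 34, j++
i=5 j=7: A[i]=36>B[j]=35 take 35, j++
i=5 j=8: A[i]=36<=B[j]=36 take 36, i++
i=6 j=8: A done, take B[j]=36, j++
i=6 j=9: A done, take B[j]=39, j++

merged[10] = 34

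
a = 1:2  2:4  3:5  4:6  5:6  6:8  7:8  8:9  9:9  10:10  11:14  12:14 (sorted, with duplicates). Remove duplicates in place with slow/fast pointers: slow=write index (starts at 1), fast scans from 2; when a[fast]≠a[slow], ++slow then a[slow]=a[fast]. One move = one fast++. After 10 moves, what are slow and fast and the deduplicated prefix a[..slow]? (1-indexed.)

slow=8, fast=12, prefix=[2, 4, 5, 6, 8, 9, 10, 14]

slow=1 fast=2: a[fast]=4≠a[slow]=2 write a[2]=4, slow++,fast++
slow=2 fast=3: a[fast]=5≠a[slow]=4 write a[3]=5, slow++,fast++
slow=3 fast=4: a[fast]=6≠a[slow]=5 write a[4]=6, slow++,fast++
slow=4 fast=5: a[fast]=6=a[slow] dup, fast++
slow=4 fast=6: a[fast]=8≠a[slow]=6 write a[5]=8, slow++,fast++
slow=5 fast=7: a[fast]=8=a[slow] dup, fast++
slow=5 fast=8: a[fast]=9≠a[slow]=8 write a[6]=9, slow++,fast++
slow=6 fast=9: a[fast]=9=a[slow] dup, fast++
slow=6 fast=10: a[fast]=10≠a[slow]=9 write a[7]=10, slow++,fast++
slow=7 fast=11: a[fast]=14≠a[slow]=10 write a[8]=14, slow++,fast++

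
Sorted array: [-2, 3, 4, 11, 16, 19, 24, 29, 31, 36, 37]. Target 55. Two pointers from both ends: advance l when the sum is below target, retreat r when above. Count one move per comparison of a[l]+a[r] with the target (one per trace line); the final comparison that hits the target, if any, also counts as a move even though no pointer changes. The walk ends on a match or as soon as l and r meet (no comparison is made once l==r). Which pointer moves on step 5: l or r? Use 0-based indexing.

l

[0,10] -2+37=35 <55 → l++
[1,10] 3+37=40 <55 → l++
[2,10] 4+37=41 <55 → l++
[3,10] 11+37=48 <55 → l++
[4,10] 16+37=53 <55 → l++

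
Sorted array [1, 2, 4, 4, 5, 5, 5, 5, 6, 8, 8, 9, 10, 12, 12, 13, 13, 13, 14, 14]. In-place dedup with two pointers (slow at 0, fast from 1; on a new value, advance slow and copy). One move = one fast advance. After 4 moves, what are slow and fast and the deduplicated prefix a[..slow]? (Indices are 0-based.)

slow=0 fast=1: a[fast]=2≠a[slow]=1 write a[1]=2, slow++,fast++
slow=1 fast=2: a[fast]=4≠a[slow]=2 write a[2]=4, slow++,fast++
slow=2 fast=3: a[fast]=4=a[slow] dup, fast++
slow=2 fast=4: a[fast]=5≠a[slow]=4 write a[3]=5, slow++,fast++

slow=3, fast=5, prefix=[1, 2, 4, 5]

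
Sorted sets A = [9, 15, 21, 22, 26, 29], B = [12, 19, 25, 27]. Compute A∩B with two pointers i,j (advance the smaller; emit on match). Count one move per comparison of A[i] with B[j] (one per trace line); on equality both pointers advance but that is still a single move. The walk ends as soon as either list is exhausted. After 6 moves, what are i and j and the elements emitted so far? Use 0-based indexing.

i=4, j=2, emitted=[]

[i=0,j=0] 9<12 → i++
[i=1,j=0] 15>12 → j++
[i=1,j=1] 15<19 → i++
[i=2,j=1] 21>19 → j++
[i=2,j=2] 21<25 → i++
[i=3,j=2] 22<25 → i++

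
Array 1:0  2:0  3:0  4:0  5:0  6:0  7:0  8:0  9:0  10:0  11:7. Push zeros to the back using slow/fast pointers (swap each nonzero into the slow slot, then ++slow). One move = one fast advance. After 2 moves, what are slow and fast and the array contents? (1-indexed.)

(s=1,f=1) a[fast]=0 → fast++
(s=1,f=2) a[fast]=0 → fast++

slow=1, fast=3, a=[0, 0, 0, 0, 0, 0, 0, 0, 0, 0, 7]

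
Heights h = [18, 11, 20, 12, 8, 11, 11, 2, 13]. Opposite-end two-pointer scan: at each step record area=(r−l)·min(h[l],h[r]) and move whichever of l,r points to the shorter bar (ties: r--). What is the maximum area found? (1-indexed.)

l=1 r=9: min(18,13)*8=104 best=104 *, r--
l=1 r=8: min(18,2)*7=14 best=104, r--
l=1 r=7: min(18,11)*6=66 best=104, r--
l=1 r=6: min(18,11)*5=55 best=104, r--
l=1 r=5: min(18,8)*4=32 best=104, r--
l=1 r=4: min(18,12)*3=36 best=104, r--
l=1 r=3: min(18,20)*2=36 best=104, l++
l=2 r=3: min(11,20)*1=11 best=104, l++

max area = 104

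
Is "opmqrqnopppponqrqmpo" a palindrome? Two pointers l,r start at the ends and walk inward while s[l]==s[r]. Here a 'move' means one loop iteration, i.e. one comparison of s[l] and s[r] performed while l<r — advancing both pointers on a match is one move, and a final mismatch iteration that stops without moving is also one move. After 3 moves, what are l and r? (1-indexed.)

l=4, r=17

l=1 r=20: 'o'=='o', l++,r--
l=2 r=19: 'p'=='p', l++,r--
l=3 r=18: 'm'=='m', l++,r--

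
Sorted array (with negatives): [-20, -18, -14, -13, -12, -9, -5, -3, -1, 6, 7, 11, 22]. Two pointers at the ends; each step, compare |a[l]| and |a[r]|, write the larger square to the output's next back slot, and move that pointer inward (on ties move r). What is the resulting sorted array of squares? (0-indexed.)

[1, 9, 25, 36, 49, 81, 121, 144, 169, 196, 324, 400, 484]

l=0 r=12: |-20|<=|22| out[12]=484, r--
l=0 r=11: |-20|>|11| out[11]=400, l++
l=1 r=11: |-18|>|11| out[10]=324, l++
l=2 r=11: |-14|>|11| out[9]=196, l++
l=3 r=11: |-13|>|11| out[8]=169, l++
l=4 r=11: |-12|>|11| out[7]=144, l++
l=5 r=11: |-9|<=|11| out[6]=121, r--
l=5 r=10: |-9|>|7| out[5]=81, l++
l=6 r=10: |-5|<=|7| out[4]=49, r--
l=6 r=9: |-5|<=|6| out[3]=36, r--
l=6 r=8: |-5|>|-1| out[2]=25, l++
l=7 r=8: |-3|>|-1| out[1]=9, l++
l=8 r=8: |-1|<=|-1| out[0]=1, r--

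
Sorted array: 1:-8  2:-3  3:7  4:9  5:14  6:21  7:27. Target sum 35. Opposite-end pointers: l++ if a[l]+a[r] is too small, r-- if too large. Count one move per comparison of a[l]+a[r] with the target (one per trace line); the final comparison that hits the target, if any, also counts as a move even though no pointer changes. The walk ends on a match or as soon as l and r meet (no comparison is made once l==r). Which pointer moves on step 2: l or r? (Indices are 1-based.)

l=1 r=7: -8+27=19 <35, l++
l=2 r=7: -3+27=24 <35, l++

l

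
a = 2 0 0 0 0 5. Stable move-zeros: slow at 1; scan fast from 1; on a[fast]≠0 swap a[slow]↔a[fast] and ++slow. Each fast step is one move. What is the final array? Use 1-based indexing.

[2, 5, 0, 0, 0, 0]

(s=1,f=1) a[fast]=2≠0 swap→a[1]=2 → slow++,fast++
(s=2,f=2) a[fast]=0 → fast++
(s=2,f=3) a[fast]=0 → fast++
(s=2,f=4) a[fast]=0 → fast++
(s=2,f=5) a[fast]=0 → fast++
(s=2,f=6) a[fast]=5≠0 swap→a[2]=5 → slow++,fast++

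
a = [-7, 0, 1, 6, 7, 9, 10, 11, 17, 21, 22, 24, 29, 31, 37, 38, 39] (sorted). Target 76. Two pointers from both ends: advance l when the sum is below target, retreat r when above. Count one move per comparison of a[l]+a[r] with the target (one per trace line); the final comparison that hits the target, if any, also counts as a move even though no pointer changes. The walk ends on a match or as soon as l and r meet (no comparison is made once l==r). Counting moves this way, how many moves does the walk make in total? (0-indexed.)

15 moves

[0,16] -7+39=32 <76 → l++
[1,16] 0+39=39 <76 → l++
[2,16] 1+39=40 <76 → l++
[3,16] 6+39=45 <76 → l++
[4,16] 7+39=46 <76 → l++
[5,16] 9+39=48 <76 → l++
[6,16] 10+39=49 <76 → l++
[7,16] 11+39=50 <76 → l++
[8,16] 17+39=56 <76 → l++
[9,16] 21+39=60 <76 → l++
[10,16] 22+39=61 <76 → l++
[11,16] 24+39=63 <76 → l++
[12,16] 29+39=68 <76 → l++
[13,16] 31+39=70 <76 → l++
[14,16] 37+39=76 → found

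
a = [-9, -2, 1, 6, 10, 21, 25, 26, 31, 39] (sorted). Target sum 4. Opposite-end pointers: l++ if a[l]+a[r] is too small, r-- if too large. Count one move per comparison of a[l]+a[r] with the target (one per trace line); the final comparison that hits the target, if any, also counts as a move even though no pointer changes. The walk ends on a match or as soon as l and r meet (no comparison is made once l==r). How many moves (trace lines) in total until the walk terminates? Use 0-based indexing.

8 moves

[0,9] -9+39=30 >4 → r--
[0,8] -9+31=22 >4 → r--
[0,7] -9+26=17 >4 → r--
[0,6] -9+25=16 >4 → r--
[0,5] -9+21=12 >4 → r--
[0,4] -9+10=1 <4 → l++
[1,4] -2+10=8 >4 → r--
[1,3] -2+6=4 → found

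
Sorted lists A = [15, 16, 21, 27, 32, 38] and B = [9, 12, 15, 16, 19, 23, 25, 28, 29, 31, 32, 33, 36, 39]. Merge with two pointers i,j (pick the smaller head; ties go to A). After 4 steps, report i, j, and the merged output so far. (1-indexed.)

[i=1,j=1] A[i]=15>B[j]=9 take 9 → j++
[i=1,j=2] A[i]=15>B[j]=12 take 12 → j++
[i=1,j=3] A[i]=15<=B[j]=15 take 15 → i++
[i=2,j=3] A[i]=16>B[j]=15 take 15 → j++

i=2, j=4, merged so far=[9, 12, 15, 15]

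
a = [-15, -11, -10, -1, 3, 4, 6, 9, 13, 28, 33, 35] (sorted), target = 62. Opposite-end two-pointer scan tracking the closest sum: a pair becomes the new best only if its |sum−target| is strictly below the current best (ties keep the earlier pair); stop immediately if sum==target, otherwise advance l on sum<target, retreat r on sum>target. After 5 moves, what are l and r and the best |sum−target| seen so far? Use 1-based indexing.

l=6, r=12, best |Δ|=24

[1,12] -15+35=20 d=42 * → l++
[2,12] -11+35=24 d=38 * → l++
[3,12] -10+35=25 d=37 * → l++
[4,12] -1+35=34 d=28 * → l++
[5,12] 3+35=38 d=24 * → l++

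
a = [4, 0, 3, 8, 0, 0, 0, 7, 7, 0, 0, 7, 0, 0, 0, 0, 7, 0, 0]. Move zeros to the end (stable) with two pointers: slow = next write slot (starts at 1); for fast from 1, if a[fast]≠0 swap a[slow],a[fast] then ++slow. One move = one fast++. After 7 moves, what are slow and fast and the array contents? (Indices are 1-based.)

(s=1,f=1) a[fast]=4≠0 swap→a[1]=4 → slow++,fast++
(s=2,f=2) a[fast]=0 → fast++
(s=2,f=3) a[fast]=3≠0 swap→a[2]=3 → slow++,fast++
(s=3,f=4) a[fast]=8≠0 swap→a[3]=8 → slow++,fast++
(s=4,f=5) a[fast]=0 → fast++
(s=4,f=6) a[fast]=0 → fast++
(s=4,f=7) a[fast]=0 → fast++

slow=4, fast=8, a=[4, 3, 8, 0, 0, 0, 0, 7, 7, 0, 0, 7, 0, 0, 0, 0, 7, 0, 0]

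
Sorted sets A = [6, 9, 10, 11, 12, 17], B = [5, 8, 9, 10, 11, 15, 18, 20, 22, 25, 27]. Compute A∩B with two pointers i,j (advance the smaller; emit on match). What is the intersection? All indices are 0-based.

i=0 j=0: 6>5, j++
i=0 j=1: 6<8, i++
i=1 j=1: 9>8, j++
i=1 j=2: 9==9 emit, i++,j++
i=2 j=3: 10==10 emit, i++,j++
i=3 j=4: 11==11 emit, i++,j++
i=4 j=5: 12<15, i++
i=5 j=5: 17>15, j++
i=5 j=6: 17<18, i++

intersection = [9, 10, 11]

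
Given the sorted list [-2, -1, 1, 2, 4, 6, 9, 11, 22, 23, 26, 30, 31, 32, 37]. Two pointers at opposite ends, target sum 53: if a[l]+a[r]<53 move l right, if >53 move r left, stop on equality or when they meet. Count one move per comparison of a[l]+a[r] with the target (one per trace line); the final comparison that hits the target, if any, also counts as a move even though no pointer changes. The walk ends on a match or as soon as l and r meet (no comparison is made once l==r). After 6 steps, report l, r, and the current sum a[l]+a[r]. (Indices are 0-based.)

[0,14] -2+37=35 <53 → l++
[1,14] -1+37=36 <53 → l++
[2,14] 1+37=38 <53 → l++
[3,14] 2+37=39 <53 → l++
[4,14] 4+37=41 <53 → l++
[5,14] 6+37=43 <53 → l++

l=6, r=14, sum=46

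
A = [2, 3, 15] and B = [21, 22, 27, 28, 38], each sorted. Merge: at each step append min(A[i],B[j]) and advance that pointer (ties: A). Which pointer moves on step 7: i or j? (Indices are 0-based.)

j

[i=0,j=0] A[i]=2<=B[j]=21 take 2 → i++
[i=1,j=0] A[i]=3<=B[j]=21 take 3 → i++
[i=2,j=0] A[i]=15<=B[j]=21 take 15 → i++
[i=3,j=0] A done, take B[j]=21 → j++
[i=3,j=1] A done, take B[j]=22 → j++
[i=3,j=2] A done, take B[j]=27 → j++
[i=3,j=3] A done, take B[j]=28 → j++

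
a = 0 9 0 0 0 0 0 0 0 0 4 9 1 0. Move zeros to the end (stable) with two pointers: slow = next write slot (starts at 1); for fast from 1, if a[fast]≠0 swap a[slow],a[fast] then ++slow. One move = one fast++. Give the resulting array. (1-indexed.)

[9, 4, 9, 1, 0, 0, 0, 0, 0, 0, 0, 0, 0, 0]

slow=1 fast=1: a[fast]=0, fast++
slow=1 fast=2: a[fast]=9≠0 swap→a[1]=9, slow++,fast++
slow=2 fast=3: a[fast]=0, fast++
slow=2 fast=4: a[fast]=0, fast++
slow=2 fast=5: a[fast]=0, fast++
slow=2 fast=6: a[fast]=0, fast++
slow=2 fast=7: a[fast]=0, fast++
slow=2 fast=8: a[fast]=0, fast++
slow=2 fast=9: a[fast]=0, fast++
slow=2 fast=10: a[fast]=0, fast++
slow=2 fast=11: a[fast]=4≠0 swap→a[2]=4, slow++,fast++
slow=3 fast=12: a[fast]=9≠0 swap→a[3]=9, slow++,fast++
slow=4 fast=13: a[fast]=1≠0 swap→a[4]=1, slow++,fast++
slow=5 fast=14: a[fast]=0, fast++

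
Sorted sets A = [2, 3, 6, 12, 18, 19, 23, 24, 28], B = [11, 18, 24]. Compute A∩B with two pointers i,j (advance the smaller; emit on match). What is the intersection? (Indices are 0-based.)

intersection = [18, 24]

[i=0,j=0] 2<11 → i++
[i=1,j=0] 3<11 → i++
[i=2,j=0] 6<11 → i++
[i=3,j=0] 12>11 → j++
[i=3,j=1] 12<18 → i++
[i=4,j=1] 18==18 emit → i++,j++
[i=5,j=2] 19<24 → i++
[i=6,j=2] 23<24 → i++
[i=7,j=2] 24==24 emit → i++,j++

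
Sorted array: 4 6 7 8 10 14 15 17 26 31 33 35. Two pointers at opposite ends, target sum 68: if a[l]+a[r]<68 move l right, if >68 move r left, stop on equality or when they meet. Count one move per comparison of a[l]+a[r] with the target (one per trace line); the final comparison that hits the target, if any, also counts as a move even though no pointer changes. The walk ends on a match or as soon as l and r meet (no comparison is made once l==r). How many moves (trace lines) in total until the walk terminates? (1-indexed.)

11 moves

[1,12] 4+35=39 <68 → l++
[2,12] 6+35=41 <68 → l++
[3,12] 7+35=42 <68 → l++
[4,12] 8+35=43 <68 → l++
[5,12] 10+35=45 <68 → l++
[6,12] 14+35=49 <68 → l++
[7,12] 15+35=50 <68 → l++
[8,12] 17+35=52 <68 → l++
[9,12] 26+35=61 <68 → l++
[10,12] 31+35=66 <68 → l++
[11,12] 33+35=68 → found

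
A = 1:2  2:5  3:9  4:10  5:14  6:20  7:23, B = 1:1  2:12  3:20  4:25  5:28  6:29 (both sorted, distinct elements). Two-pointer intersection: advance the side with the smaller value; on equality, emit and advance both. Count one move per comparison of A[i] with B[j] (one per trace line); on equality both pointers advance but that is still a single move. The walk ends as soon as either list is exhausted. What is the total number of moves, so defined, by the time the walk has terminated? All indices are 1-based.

i=1 j=1: 2>1, j++
i=1 j=2: 2<12, i++
i=2 j=2: 5<12, i++
i=3 j=2: 9<12, i++
i=4 j=2: 10<12, i++
i=5 j=2: 14>12, j++
i=5 j=3: 14<20, i++
i=6 j=3: 20==20 emit, i++,j++
i=7 j=4: 23<25, i++

9 moves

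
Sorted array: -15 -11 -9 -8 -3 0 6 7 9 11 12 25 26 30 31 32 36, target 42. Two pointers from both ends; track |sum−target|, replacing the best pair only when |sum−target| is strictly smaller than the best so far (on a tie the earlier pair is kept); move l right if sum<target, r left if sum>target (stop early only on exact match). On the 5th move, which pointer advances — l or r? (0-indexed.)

l

l=0 r=16: -15+36=21 d=21 *, l++
l=1 r=16: -11+36=25 d=17 *, l++
l=2 r=16: -9+36=27 d=15 *, l++
l=3 r=16: -8+36=28 d=14 *, l++
l=4 r=16: -3+36=33 d=9 *, l++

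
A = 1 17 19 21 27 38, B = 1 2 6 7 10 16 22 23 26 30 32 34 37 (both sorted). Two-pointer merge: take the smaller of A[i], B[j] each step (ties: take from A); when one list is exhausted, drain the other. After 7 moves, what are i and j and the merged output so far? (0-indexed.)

[i=0,j=0] A[i]=1<=B[j]=1 take 1 → i++
[i=1,j=0] A[i]=17>B[j]=1 take 1 → j++
[i=1,j=1] A[i]=17>B[j]=2 take 2 → j++
[i=1,j=2] A[i]=17>B[j]=6 take 6 → j++
[i=1,j=3] A[i]=17>B[j]=7 take 7 → j++
[i=1,j=4] A[i]=17>B[j]=10 take 10 → j++
[i=1,j=5] A[i]=17>B[j]=16 take 16 → j++

i=1, j=6, merged so far=[1, 1, 2, 6, 7, 10, 16]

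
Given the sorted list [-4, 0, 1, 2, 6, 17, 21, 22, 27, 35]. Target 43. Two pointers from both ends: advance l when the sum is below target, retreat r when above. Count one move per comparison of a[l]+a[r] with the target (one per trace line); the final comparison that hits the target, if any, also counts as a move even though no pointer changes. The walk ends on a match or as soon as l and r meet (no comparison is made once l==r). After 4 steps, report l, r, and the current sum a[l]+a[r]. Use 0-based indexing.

l=4, r=9, sum=41

[0,9] -4+35=31 <43 → l++
[1,9] 0+35=35 <43 → l++
[2,9] 1+35=36 <43 → l++
[3,9] 2+35=37 <43 → l++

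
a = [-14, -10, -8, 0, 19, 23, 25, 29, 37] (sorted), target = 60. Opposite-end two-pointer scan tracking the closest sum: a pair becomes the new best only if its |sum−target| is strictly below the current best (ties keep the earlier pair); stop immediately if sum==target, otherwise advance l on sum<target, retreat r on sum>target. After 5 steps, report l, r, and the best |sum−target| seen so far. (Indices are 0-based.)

l=5, r=8, best |Δ|=4

l=0 r=8: -14+37=23 d=37 *, l++
l=1 r=8: -10+37=27 d=33 *, l++
l=2 r=8: -8+37=29 d=31 *, l++
l=3 r=8: 0+37=37 d=23 *, l++
l=4 r=8: 19+37=56 d=4 *, l++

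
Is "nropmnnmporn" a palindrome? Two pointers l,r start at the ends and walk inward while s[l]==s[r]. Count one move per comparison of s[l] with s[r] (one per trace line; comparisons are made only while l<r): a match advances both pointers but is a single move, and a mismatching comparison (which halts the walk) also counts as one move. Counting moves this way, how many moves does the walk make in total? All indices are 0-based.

6 moves

[0,11] 'n'=='n' → l++,r--
[1,10] 'r'=='r' → l++,r--
[2,9] 'o'=='o' → l++,r--
[3,8] 'p'=='p' → l++,r--
[4,7] 'm'=='m' → l++,r--
[5,6] 'n'=='n' → l++,r--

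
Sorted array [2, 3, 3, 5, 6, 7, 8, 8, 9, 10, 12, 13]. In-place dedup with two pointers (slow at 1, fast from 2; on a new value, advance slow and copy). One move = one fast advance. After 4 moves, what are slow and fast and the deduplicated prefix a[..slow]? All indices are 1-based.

slow=4, fast=6, prefix=[2, 3, 5, 6]

slow=1 fast=2: a[fast]=3≠a[slow]=2 write a[2]=3, slow++,fast++
slow=2 fast=3: a[fast]=3=a[slow] dup, fast++
slow=2 fast=4: a[fast]=5≠a[slow]=3 write a[3]=5, slow++,fast++
slow=3 fast=5: a[fast]=6≠a[slow]=5 write a[4]=6, slow++,fast++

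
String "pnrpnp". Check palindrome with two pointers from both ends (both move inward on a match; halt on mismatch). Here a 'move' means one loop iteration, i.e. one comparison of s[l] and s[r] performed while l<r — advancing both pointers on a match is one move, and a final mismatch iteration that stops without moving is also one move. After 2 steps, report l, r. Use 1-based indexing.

l=3, r=4

[1,6] 'p'=='p' → l++,r--
[2,5] 'n'=='n' → l++,r--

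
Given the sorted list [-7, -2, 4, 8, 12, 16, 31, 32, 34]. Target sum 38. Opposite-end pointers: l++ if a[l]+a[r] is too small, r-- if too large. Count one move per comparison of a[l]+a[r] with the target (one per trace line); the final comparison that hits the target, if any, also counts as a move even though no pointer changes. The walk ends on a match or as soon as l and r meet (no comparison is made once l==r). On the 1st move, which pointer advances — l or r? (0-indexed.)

l

[0,8] -7+34=27 <38 → l++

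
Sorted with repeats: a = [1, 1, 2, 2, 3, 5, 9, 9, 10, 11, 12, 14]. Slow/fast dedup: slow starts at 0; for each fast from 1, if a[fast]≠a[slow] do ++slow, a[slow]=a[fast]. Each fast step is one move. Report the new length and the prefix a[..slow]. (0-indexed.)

slow=0 fast=1: a[fast]=1=a[slow] dup, fast++
slow=0 fast=2: a[fast]=2≠a[slow]=1 write a[1]=2, slow++,fast++
slow=1 fast=3: a[fast]=2=a[slow] dup, fast++
slow=1 fast=4: a[fast]=3≠a[slow]=2 write a[2]=3, slow++,fast++
slow=2 fast=5: a[fast]=5≠a[slow]=3 write a[3]=5, slow++,fast++
slow=3 fast=6: a[fast]=9≠a[slow]=5 write a[4]=9, slow++,fast++
slow=4 fast=7: a[fast]=9=a[slow] dup, fast++
slow=4 fast=8: a[fast]=10≠a[slow]=9 write a[5]=10, slow++,fast++
slow=5 fast=9: a[fast]=11≠a[slow]=10 write a[6]=11, slow++,fast++
slow=6 fast=10: a[fast]=12≠a[slow]=11 write a[7]=12, slow++,fast++
slow=7 fast=11: a[fast]=14≠a[slow]=12 write a[8]=14, slow++,fast++

length 9; prefix = [1, 2, 3, 5, 9, 10, 11, 12, 14]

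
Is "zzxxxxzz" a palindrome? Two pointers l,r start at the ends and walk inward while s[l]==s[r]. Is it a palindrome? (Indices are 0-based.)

l=0 r=7: 'z'=='z', l++,r--
l=1 r=6: 'z'=='z', l++,r--
l=2 r=5: 'x'=='x', l++,r--
l=3 r=4: 'x'=='x', l++,r--

palindrome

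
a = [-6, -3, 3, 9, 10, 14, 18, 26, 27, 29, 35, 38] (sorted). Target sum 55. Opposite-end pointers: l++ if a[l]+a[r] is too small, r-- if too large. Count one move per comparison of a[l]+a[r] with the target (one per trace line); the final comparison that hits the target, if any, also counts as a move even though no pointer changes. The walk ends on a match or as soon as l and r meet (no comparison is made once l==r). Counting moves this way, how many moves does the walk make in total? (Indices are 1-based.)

10 moves

l=1 r=12: -6+38=32 <55, l++
l=2 r=12: -3+38=35 <55, l++
l=3 r=12: 3+38=41 <55, l++
l=4 r=12: 9+38=47 <55, l++
l=5 r=12: 10+38=48 <55, l++
l=6 r=12: 14+38=52 <55, l++
l=7 r=12: 18+38=56 >55, r--
l=7 r=11: 18+35=53 <55, l++
l=8 r=11: 26+35=61 >55, r--
l=8 r=10: 26+29=55, found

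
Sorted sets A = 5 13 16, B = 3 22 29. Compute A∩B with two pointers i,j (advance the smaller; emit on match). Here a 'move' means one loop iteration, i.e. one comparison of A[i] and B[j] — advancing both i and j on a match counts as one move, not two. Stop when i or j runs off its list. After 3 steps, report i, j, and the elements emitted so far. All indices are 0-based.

i=2, j=1, emitted=[]

[i=0,j=0] 5>3 → j++
[i=0,j=1] 5<22 → i++
[i=1,j=1] 13<22 → i++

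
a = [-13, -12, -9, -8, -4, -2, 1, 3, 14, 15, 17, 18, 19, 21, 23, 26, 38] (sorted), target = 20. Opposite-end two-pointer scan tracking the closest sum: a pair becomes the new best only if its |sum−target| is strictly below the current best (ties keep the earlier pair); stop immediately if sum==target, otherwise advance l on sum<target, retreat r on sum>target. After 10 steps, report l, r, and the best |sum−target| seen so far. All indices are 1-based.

l=7, r=13, best |Δ|=1

l=1 r=17: -13+38=25 d=5 *, r--
l=1 r=16: -13+26=13 d=7, l++
l=2 r=16: -12+26=14 d=6, l++
l=3 r=16: -9+26=17 d=3 *, l++
l=4 r=16: -8+26=18 d=2 *, l++
l=5 r=16: -4+26=22 d=2, r--
l=5 r=15: -4+23=19 d=1 *, l++
l=6 r=15: -2+23=21 d=1, r--
l=6 r=14: -2+21=19 d=1, l++
l=7 r=14: 1+21=22 d=2, r--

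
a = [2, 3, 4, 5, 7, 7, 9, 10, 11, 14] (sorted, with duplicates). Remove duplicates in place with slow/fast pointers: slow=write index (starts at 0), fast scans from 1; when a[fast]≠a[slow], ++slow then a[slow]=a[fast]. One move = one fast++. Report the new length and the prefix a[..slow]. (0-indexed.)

slow=0 fast=1: a[fast]=3≠a[slow]=2 write a[1]=3, slow++,fast++
slow=1 fast=2: a[fast]=4≠a[slow]=3 write a[2]=4, slow++,fast++
slow=2 fast=3: a[fast]=5≠a[slow]=4 write a[3]=5, slow++,fast++
slow=3 fast=4: a[fast]=7≠a[slow]=5 write a[4]=7, slow++,fast++
slow=4 fast=5: a[fast]=7=a[slow] dup, fast++
slow=4 fast=6: a[fast]=9≠a[slow]=7 write a[5]=9, slow++,fast++
slow=5 fast=7: a[fast]=10≠a[slow]=9 write a[6]=10, slow++,fast++
slow=6 fast=8: a[fast]=11≠a[slow]=10 write a[7]=11, slow++,fast++
slow=7 fast=9: a[fast]=14≠a[slow]=11 write a[8]=14, slow++,fast++

length 9; prefix = [2, 3, 4, 5, 7, 9, 10, 11, 14]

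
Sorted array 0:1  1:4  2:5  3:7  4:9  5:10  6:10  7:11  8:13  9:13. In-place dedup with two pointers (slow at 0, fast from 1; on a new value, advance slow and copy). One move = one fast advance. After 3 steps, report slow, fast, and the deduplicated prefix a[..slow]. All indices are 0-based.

slow=0 fast=1: a[fast]=4≠a[slow]=1 write a[1]=4, slow++,fast++
slow=1 fast=2: a[fast]=5≠a[slow]=4 write a[2]=5, slow++,fast++
slow=2 fast=3: a[fast]=7≠a[slow]=5 write a[3]=7, slow++,fast++

slow=3, fast=4, prefix=[1, 4, 5, 7]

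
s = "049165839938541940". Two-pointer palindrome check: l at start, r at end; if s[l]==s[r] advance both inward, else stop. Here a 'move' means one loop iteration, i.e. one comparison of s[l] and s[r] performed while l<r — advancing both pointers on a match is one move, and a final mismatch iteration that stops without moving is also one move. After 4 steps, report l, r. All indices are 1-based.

l=5, r=14

[1,18] '0'=='0' → l++,r--
[2,17] '4'=='4' → l++,r--
[3,16] '9'=='9' → l++,r--
[4,15] '1'=='1' → l++,r--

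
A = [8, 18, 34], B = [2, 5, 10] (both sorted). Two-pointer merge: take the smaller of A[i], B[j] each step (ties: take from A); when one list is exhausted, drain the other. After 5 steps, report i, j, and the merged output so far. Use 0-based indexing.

[i=0,j=0] A[i]=8>B[j]=2 take 2 → j++
[i=0,j=1] A[i]=8>B[j]=5 take 5 → j++
[i=0,j=2] A[i]=8<=B[j]=10 take 8 → i++
[i=1,j=2] A[i]=18>B[j]=10 take 10 → j++
[i=1,j=3] B done, take A[i]=18 → i++

i=2, j=3, merged so far=[2, 5, 8, 10, 18]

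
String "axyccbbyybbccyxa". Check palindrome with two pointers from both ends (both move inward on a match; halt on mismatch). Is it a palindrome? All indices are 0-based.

palindrome

[0,15] 'a'=='a' → l++,r--
[1,14] 'x'=='x' → l++,r--
[2,13] 'y'=='y' → l++,r--
[3,12] 'c'=='c' → l++,r--
[4,11] 'c'=='c' → l++,r--
[5,10] 'b'=='b' → l++,r--
[6,9] 'b'=='b' → l++,r--
[7,8] 'y'=='y' → l++,r--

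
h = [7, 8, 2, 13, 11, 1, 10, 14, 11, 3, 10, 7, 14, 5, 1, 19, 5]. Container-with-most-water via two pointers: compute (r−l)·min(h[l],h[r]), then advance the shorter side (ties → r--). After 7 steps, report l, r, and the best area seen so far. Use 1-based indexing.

l=7, r=16, best area=156

l=1 r=17: min(7,5)*16=80 best=80 *, r--
l=1 r=16: min(7,19)*15=105 best=105 *, l++
l=2 r=16: min(8,19)*14=112 best=112 *, l++
l=3 r=16: min(2,19)*13=26 best=112, l++
l=4 r=16: min(13,19)*12=156 best=156 *, l++
l=5 r=16: min(11,19)*11=121 best=156, l++
l=6 r=16: min(1,19)*10=10 best=156, l++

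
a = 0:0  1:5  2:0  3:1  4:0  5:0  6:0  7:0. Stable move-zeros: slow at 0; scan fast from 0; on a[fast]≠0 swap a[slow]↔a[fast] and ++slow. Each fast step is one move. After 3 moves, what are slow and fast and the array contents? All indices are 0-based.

slow=1, fast=3, a=[5, 0, 0, 1, 0, 0, 0, 0]

(s=0,f=0) a[fast]=0 → fast++
(s=0,f=1) a[fast]=5≠0 swap→a[0]=5 → slow++,fast++
(s=1,f=2) a[fast]=0 → fast++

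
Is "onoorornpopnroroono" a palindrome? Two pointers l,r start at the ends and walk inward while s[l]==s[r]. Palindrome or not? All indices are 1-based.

l=1 r=19: 'o'=='o', l++,r--
l=2 r=18: 'n'=='n', l++,r--
l=3 r=17: 'o'=='o', l++,r--
l=4 r=16: 'o'=='o', l++,r--
l=5 r=15: 'r'=='r', l++,r--
l=6 r=14: 'o'=='o', l++,r--
l=7 r=13: 'r'=='r', l++,r--
l=8 r=12: 'n'=='n', l++,r--
l=9 r=11: 'p'=='p', l++,r--

palindrome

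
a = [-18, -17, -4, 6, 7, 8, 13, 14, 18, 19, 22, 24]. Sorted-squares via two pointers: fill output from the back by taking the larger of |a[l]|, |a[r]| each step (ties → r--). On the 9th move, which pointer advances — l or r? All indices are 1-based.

l=1 r=12: |-18|<=|24| out[12]=576, r--
l=1 r=11: |-18|<=|22| out[11]=484, r--
l=1 r=10: |-18|<=|19| out[10]=361, r--
l=1 r=9: |-18|<=|18| out[9]=324, r--
l=1 r=8: |-18|>|14| out[8]=324, l++
l=2 r=8: |-17|>|14| out[7]=289, l++
l=3 r=8: |-4|<=|14| out[6]=196, r--
l=3 r=7: |-4|<=|13| out[5]=169, r--
l=3 r=6: |-4|<=|8| out[4]=64, r--

r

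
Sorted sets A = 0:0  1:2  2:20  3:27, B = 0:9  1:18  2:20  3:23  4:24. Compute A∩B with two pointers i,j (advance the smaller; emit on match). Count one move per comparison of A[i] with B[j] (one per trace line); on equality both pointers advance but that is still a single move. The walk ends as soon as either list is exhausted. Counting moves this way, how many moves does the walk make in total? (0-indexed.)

7 moves

i=0 j=0: 0<9, i++
i=1 j=0: 2<9, i++
i=2 j=0: 20>9, j++
i=2 j=1: 20>18, j++
i=2 j=2: 20==20 emit, i++,j++
i=3 j=3: 27>23, j++
i=3 j=4: 27>24, j++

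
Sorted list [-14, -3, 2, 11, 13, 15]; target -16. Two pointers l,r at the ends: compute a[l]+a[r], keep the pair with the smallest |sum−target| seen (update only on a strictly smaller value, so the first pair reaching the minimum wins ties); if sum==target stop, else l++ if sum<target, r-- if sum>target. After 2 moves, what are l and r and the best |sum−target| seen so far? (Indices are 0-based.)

l=0, r=3, best |Δ|=15

[0,5] -14+15=1 d=17 * → r--
[0,4] -14+13=-1 d=15 * → r--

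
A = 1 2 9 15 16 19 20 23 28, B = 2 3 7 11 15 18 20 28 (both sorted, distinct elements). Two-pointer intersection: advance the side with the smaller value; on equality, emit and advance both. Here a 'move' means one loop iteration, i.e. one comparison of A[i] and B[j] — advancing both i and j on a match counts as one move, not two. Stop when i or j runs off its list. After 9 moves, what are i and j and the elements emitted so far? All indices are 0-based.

[i=0,j=0] 1<2 → i++
[i=1,j=0] 2==2 emit → i++,j++
[i=2,j=1] 9>3 → j++
[i=2,j=2] 9>7 → j++
[i=2,j=3] 9<11 → i++
[i=3,j=3] 15>11 → j++
[i=3,j=4] 15==15 emit → i++,j++
[i=4,j=5] 16<18 → i++
[i=5,j=5] 19>18 → j++

i=5, j=6, emitted=[2, 15]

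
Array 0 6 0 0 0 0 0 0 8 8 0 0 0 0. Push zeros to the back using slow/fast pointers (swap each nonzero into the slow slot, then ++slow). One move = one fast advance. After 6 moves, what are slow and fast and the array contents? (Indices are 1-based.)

(s=1,f=1) a[fast]=0 → fast++
(s=1,f=2) a[fast]=6≠0 swap→a[1]=6 → slow++,fast++
(s=2,f=3) a[fast]=0 → fast++
(s=2,f=4) a[fast]=0 → fast++
(s=2,f=5) a[fast]=0 → fast++
(s=2,f=6) a[fast]=0 → fast++

slow=2, fast=7, a=[6, 0, 0, 0, 0, 0, 0, 0, 8, 8, 0, 0, 0, 0]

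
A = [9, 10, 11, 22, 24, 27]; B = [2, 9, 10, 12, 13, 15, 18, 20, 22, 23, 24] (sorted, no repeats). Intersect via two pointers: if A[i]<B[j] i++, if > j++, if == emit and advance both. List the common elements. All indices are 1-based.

intersection = [9, 10, 22, 24]

i=1 j=1: 9>2, j++
i=1 j=2: 9==9 emit, i++,j++
i=2 j=3: 10==10 emit, i++,j++
i=3 j=4: 11<12, i++
i=4 j=4: 22>12, j++
i=4 j=5: 22>13, j++
i=4 j=6: 22>15, j++
i=4 j=7: 22>18, j++
i=4 j=8: 22>20, j++
i=4 j=9: 22==22 emit, i++,j++
i=5 j=10: 24>23, j++
i=5 j=11: 24==24 emit, i++,j++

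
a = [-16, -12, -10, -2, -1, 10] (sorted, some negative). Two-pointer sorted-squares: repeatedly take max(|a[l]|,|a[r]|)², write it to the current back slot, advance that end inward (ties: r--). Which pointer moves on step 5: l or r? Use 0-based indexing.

l=0 r=5: |-16|>|10| out[5]=256, l++
l=1 r=5: |-12|>|10| out[4]=144, l++
l=2 r=5: |-10|<=|10| out[3]=100, r--
l=2 r=4: |-10|>|-1| out[2]=100, l++
l=3 r=4: |-2|>|-1| out[1]=4, l++

l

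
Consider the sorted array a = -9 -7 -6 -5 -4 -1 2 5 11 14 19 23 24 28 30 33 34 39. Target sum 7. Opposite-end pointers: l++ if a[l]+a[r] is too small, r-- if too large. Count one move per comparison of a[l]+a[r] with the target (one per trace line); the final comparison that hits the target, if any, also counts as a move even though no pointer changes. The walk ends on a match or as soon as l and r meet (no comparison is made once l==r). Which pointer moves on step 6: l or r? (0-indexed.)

[0,17] -9+39=30 >7 → r--
[0,16] -9+34=25 >7 → r--
[0,15] -9+33=24 >7 → r--
[0,14] -9+30=21 >7 → r--
[0,13] -9+28=19 >7 → r--
[0,12] -9+24=15 >7 → r--

r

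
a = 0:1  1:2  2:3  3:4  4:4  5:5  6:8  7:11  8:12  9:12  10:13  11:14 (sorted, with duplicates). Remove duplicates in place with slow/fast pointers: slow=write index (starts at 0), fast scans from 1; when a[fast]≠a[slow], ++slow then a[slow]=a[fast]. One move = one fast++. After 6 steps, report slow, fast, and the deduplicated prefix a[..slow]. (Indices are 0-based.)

slow=5, fast=7, prefix=[1, 2, 3, 4, 5, 8]

(s=0,f=1) a[fast]=2≠a[slow]=1 write a[1]=2 → slow++,fast++
(s=1,f=2) a[fast]=3≠a[slow]=2 write a[2]=3 → slow++,fast++
(s=2,f=3) a[fast]=4≠a[slow]=3 write a[3]=4 → slow++,fast++
(s=3,f=4) a[fast]=4=a[slow] dup → fast++
(s=3,f=5) a[fast]=5≠a[slow]=4 write a[4]=5 → slow++,fast++
(s=4,f=6) a[fast]=8≠a[slow]=5 write a[5]=8 → slow++,fast++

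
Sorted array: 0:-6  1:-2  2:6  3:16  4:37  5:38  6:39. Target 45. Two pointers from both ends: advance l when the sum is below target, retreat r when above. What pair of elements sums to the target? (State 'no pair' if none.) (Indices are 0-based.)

[0,6] -6+39=33 <45 → l++
[1,6] -2+39=37 <45 → l++
[2,6] 6+39=45 → found

(6, 39)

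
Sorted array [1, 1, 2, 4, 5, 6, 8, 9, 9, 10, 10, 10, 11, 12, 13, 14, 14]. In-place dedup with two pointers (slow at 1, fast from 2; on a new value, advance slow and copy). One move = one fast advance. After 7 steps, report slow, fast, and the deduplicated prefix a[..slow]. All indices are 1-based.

slow=7, fast=9, prefix=[1, 2, 4, 5, 6, 8, 9]

slow=1 fast=2: a[fast]=1=a[slow] dup, fast++
slow=1 fast=3: a[fast]=2≠a[slow]=1 write a[2]=2, slow++,fast++
slow=2 fast=4: a[fast]=4≠a[slow]=2 write a[3]=4, slow++,fast++
slow=3 fast=5: a[fast]=5≠a[slow]=4 write a[4]=5, slow++,fast++
slow=4 fast=6: a[fast]=6≠a[slow]=5 write a[5]=6, slow++,fast++
slow=5 fast=7: a[fast]=8≠a[slow]=6 write a[6]=8, slow++,fast++
slow=6 fast=8: a[fast]=9≠a[slow]=8 write a[7]=9, slow++,fast++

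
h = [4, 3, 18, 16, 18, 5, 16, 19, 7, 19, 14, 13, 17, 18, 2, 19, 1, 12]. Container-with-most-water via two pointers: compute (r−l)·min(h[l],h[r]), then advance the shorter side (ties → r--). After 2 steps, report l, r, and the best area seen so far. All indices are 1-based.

[1,18] min(4,12)*17=68 best=68 * → l++
[2,18] min(3,12)*16=48 best=68 → l++

l=3, r=18, best area=68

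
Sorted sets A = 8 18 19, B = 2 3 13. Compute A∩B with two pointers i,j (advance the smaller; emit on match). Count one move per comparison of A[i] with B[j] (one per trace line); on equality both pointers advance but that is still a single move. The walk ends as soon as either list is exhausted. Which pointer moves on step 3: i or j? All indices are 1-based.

i

[i=1,j=1] 8>2 → j++
[i=1,j=2] 8>3 → j++
[i=1,j=3] 8<13 → i++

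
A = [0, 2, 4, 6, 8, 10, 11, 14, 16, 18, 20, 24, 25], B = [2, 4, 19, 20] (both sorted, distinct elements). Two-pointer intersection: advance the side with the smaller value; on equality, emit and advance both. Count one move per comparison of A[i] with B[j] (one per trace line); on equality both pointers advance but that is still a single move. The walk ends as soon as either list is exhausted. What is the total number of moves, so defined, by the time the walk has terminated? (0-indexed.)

i=0 j=0: 0<2, i++
i=1 j=0: 2==2 emit, i++,j++
i=2 j=1: 4==4 emit, i++,j++
i=3 j=2: 6<19, i++
i=4 j=2: 8<19, i++
i=5 j=2: 10<19, i++
i=6 j=2: 11<19, i++
i=7 j=2: 14<19, i++
i=8 j=2: 16<19, i++
i=9 j=2: 18<19, i++
i=10 j=2: 20>19, j++
i=10 j=3: 20==20 emit, i++,j++

12 moves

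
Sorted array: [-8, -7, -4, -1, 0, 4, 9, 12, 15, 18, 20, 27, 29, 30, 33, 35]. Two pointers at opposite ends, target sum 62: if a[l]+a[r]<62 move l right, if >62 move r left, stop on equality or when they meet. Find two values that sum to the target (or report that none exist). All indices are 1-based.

(27, 35)

l=1 r=16: -8+35=27 <62, l++
l=2 r=16: -7+35=28 <62, l++
l=3 r=16: -4+35=31 <62, l++
l=4 r=16: -1+35=34 <62, l++
l=5 r=16: 0+35=35 <62, l++
l=6 r=16: 4+35=39 <62, l++
l=7 r=16: 9+35=44 <62, l++
l=8 r=16: 12+35=47 <62, l++
l=9 r=16: 15+35=50 <62, l++
l=10 r=16: 18+35=53 <62, l++
l=11 r=16: 20+35=55 <62, l++
l=12 r=16: 27+35=62, found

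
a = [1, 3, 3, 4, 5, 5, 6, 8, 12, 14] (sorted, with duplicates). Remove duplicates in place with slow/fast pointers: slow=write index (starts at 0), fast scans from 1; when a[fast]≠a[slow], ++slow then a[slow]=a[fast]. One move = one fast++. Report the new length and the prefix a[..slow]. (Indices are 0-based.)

length 8; prefix = [1, 3, 4, 5, 6, 8, 12, 14]

slow=0 fast=1: a[fast]=3≠a[slow]=1 write a[1]=3, slow++,fast++
slow=1 fast=2: a[fast]=3=a[slow] dup, fast++
slow=1 fast=3: a[fast]=4≠a[slow]=3 write a[2]=4, slow++,fast++
slow=2 fast=4: a[fast]=5≠a[slow]=4 write a[3]=5, slow++,fast++
slow=3 fast=5: a[fast]=5=a[slow] dup, fast++
slow=3 fast=6: a[fast]=6≠a[slow]=5 write a[4]=6, slow++,fast++
slow=4 fast=7: a[fast]=8≠a[slow]=6 write a[5]=8, slow++,fast++
slow=5 fast=8: a[fast]=12≠a[slow]=8 write a[6]=12, slow++,fast++
slow=6 fast=9: a[fast]=14≠a[slow]=12 write a[7]=14, slow++,fast++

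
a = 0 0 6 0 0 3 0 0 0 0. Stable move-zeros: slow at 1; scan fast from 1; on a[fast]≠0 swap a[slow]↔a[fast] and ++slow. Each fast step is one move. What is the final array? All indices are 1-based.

[6, 3, 0, 0, 0, 0, 0, 0, 0, 0]

(s=1,f=1) a[fast]=0 → fast++
(s=1,f=2) a[fast]=0 → fast++
(s=1,f=3) a[fast]=6≠0 swap→a[1]=6 → slow++,fast++
(s=2,f=4) a[fast]=0 → fast++
(s=2,f=5) a[fast]=0 → fast++
(s=2,f=6) a[fast]=3≠0 swap→a[2]=3 → slow++,fast++
(s=3,f=7) a[fast]=0 → fast++
(s=3,f=8) a[fast]=0 → fast++
(s=3,f=9) a[fast]=0 → fast++
(s=3,f=10) a[fast]=0 → fast++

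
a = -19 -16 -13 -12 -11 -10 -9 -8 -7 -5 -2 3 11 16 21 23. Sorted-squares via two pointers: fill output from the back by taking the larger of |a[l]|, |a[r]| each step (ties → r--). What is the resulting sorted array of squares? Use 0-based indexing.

[4, 9, 25, 49, 64, 81, 100, 121, 121, 144, 169, 256, 256, 361, 441, 529]

l=0 r=15: |-19|<=|23| out[15]=529, r--
l=0 r=14: |-19|<=|21| out[14]=441, r--
l=0 r=13: |-19|>|16| out[13]=361, l++
l=1 r=13: |-16|<=|16| out[12]=256, r--
l=1 r=12: |-16|>|11| out[11]=256, l++
l=2 r=12: |-13|>|11| out[10]=169, l++
l=3 r=12: |-12|>|11| out[9]=144, l++
l=4 r=12: |-11|<=|11| out[8]=121, r--
l=4 r=11: |-11|>|3| out[7]=121, l++
l=5 r=11: |-10|>|3| out[6]=100, l++
l=6 r=11: |-9|>|3| out[5]=81, l++
l=7 r=11: |-8|>|3| out[4]=64, l++
l=8 r=11: |-7|>|3| out[3]=49, l++
l=9 r=11: |-5|>|3| out[2]=25, l++
l=10 r=11: |-2|<=|3| out[1]=9, r--
l=10 r=10: |-2|<=|-2| out[0]=4, r--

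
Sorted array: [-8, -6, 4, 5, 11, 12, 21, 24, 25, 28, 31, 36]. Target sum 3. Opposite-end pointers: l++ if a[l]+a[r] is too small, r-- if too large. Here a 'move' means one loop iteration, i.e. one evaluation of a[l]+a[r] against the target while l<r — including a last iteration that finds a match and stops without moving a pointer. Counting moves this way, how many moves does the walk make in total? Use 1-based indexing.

8 moves

[1,12] -8+36=28 >3 → r--
[1,11] -8+31=23 >3 → r--
[1,10] -8+28=20 >3 → r--
[1,9] -8+25=17 >3 → r--
[1,8] -8+24=16 >3 → r--
[1,7] -8+21=13 >3 → r--
[1,6] -8+12=4 >3 → r--
[1,5] -8+11=3 → found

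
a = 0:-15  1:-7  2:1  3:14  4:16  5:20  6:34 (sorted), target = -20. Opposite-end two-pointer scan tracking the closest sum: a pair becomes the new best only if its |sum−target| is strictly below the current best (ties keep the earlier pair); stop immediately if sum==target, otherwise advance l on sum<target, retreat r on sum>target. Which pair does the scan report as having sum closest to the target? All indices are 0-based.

pair (-15, -7) with sum -22 (|Δ|=2)

l=0 r=6: -15+34=19 d=39 *, r--
l=0 r=5: -15+20=5 d=25 *, r--
l=0 r=4: -15+16=1 d=21 *, r--
l=0 r=3: -15+14=-1 d=19 *, r--
l=0 r=2: -15+1=-14 d=6 *, r--
l=0 r=1: -15+-7=-22 d=2 *, l++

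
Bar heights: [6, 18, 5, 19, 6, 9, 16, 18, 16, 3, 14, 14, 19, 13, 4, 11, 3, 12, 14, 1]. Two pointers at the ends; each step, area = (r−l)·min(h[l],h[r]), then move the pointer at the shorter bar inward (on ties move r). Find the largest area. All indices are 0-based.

max area = 238

l=0 r=19: min(6,1)*19=19 best=19 *, r--
l=0 r=18: min(6,14)*18=108 best=108 *, l++
l=1 r=18: min(18,14)*17=238 best=238 *, r--
l=1 r=17: min(18,12)*16=192 best=238, r--
l=1 r=16: min(18,3)*15=45 best=238, r--
l=1 r=15: min(18,11)*14=154 best=238, r--
l=1 r=14: min(18,4)*13=52 best=238, r--
l=1 r=13: min(18,13)*12=156 best=238, r--
l=1 r=12: min(18,19)*11=198 best=238, l++
l=2 r=12: min(5,19)*10=50 best=238, l++
l=3 r=12: min(19,19)*9=171 best=238, r--
l=3 r=11: min(19,14)*8=112 best=238, r--
l=3 r=10: min(19,14)*7=98 best=238, r--
l=3 r=9: min(19,3)*6=18 best=238, r--
l=3 r=8: min(19,16)*5=80 best=238, r--
l=3 r=7: min(19,18)*4=72 best=238, r--
l=3 r=6: min(19,16)*3=48 best=238, r--
l=3 r=5: min(19,9)*2=18 best=238, r--
l=3 r=4: min(19,6)*1=6 best=238, r--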